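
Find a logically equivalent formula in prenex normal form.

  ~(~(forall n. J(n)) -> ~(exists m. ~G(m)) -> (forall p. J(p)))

Eliminate → and ↔ using ¬ and ∨.
  ~(~~(forall n. J(n)) | ~~(exists m. ~G(m)) | (forall p. J(p)))
Drive negations inward (¬∀x A ≡ ∃x ¬A, ¬∃x A ≡ ∀x ¬A, De Morgan for ∧/∨):
  (exists n. ~J(n)) & (forall m. G(m)) & (exists p. ~J(p))
All bound variables are already distinct, so no renaming is needed.
Extract every quantifier outward, since the variables are now distinct and don't occur free across branches:
  exists n. forall m. exists p. (~J(n) & G(m) & ~J(p))

exists n. forall m. exists p. (~J(n) & G(m) & ~J(p))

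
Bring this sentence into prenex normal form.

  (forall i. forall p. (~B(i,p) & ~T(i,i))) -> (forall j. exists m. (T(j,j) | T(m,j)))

exists i. exists p. forall j. exists m. (B(i,p) | T(i,i) | T(j,j) | T(m,j))

Eliminate → and ↔ using ¬ and ∨.
  ~(forall i. forall p. (~B(i,p) & ~T(i,i))) | (forall j. exists m. (T(j,j) | T(m,j)))
Drive negations inward (¬∀x A ≡ ∃x ¬A, ¬∃x A ≡ ∀x ¬A, De Morgan for ∧/∨):
  (exists i. exists p. (B(i,p) | T(i,i))) | (forall j. exists m. (T(j,j) | T(m,j)))
All bound variables are already distinct, so no renaming is needed.
Pull the quantifiers to the front (each side's bound variable is not free in the other side):
  exists i. exists p. forall j. exists m. (B(i,p) | T(i,i) | T(j,j) | T(m,j))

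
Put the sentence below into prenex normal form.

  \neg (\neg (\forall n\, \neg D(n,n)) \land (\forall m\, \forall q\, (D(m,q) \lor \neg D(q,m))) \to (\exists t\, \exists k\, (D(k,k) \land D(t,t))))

Rewrite implications/biconditionals: A → B as ¬A ∨ B.
  \neg (\neg (\neg (\forall n\, \neg D(n,n)) \land (\forall m\, \forall q\, (D(m,q) \lor \neg D(q,m)))) \lor (\exists t\, \exists k\, (D(k,k) \land D(t,t))))
Drive negations inward (¬∀x A ≡ ∃x ¬A, ¬∃x A ≡ ∀x ¬A, De Morgan for ∧/∨):
  (\exists n\, D(n,n)) \land (\forall m\, \forall q\, (D(m,q) \lor \neg D(q,m))) \land (\forall t\, \forall k\, (\neg D(k,k) \lor \neg D(t,t)))
Finally move all quantifiers to the prefix:
  \exists n\, \forall m\, \forall q\, \forall t\, \forall k\, (D(n,n) \land (D(m,q) \lor \neg D(q,m)) \land (\neg D(k,k) \lor \neg D(t,t)))

\exists n\, \forall m\, \forall q\, \forall t\, \forall k\, (D(n,n) \land (D(m,q) \lor \neg D(q,m)) \land (\neg D(k,k) \lor \neg D(t,t)))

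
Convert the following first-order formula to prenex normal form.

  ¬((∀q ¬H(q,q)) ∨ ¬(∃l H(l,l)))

Push ¬ through the quantifiers and connectives to reach negation normal form:
  (∃q H(q,q)) ∧ (∃l H(l,l))
All bound variables are already distinct, so no renaming is needed.
Pull the quantifiers to the front (each side's bound variable is not free in the other side):
  ∃q ∃l (H(q,q) ∧ H(l,l))

∃q ∃l (H(q,q) ∧ H(l,l))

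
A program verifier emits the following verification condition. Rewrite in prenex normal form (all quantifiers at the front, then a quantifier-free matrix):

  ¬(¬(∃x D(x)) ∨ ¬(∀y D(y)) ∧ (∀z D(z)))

Drive negations inward (¬∀x A ≡ ∃x ¬A, ¬∃x A ≡ ∀x ¬A, De Morgan for ∧/∨):
  (∃x D(x)) ∧ ((∀y D(y)) ∨ (∃z ¬D(z)))
All bound variables are already distinct, so no renaming is needed.
Finally move all quantifiers to the prefix:
  ∃x ∀y ∃z (D(x) ∧ (D(y) ∨ ¬D(z)))

∃x ∀y ∃z (D(x) ∧ (D(y) ∨ ¬D(z)))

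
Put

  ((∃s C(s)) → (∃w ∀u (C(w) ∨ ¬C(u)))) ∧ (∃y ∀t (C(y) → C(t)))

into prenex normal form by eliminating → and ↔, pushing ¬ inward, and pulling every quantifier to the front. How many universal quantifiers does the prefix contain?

3

First replace A → B with ¬A ∨ B.
  (¬(∃s C(s)) ∨ (∃w ∀u (C(w) ∨ ¬C(u)))) ∧ (∃y ∀t (¬C(y) ∨ C(t)))
Push ¬ through the quantifiers and connectives to reach negation normal form:
  ((∀s ¬C(s)) ∨ (∃w ∀u (C(w) ∨ ¬C(u)))) ∧ (∃y ∀t (¬C(y) ∨ C(t)))
All bound variables are already distinct, so no renaming is needed.
Finally move all quantifiers to the prefix:
  ∀s ∃w ∀u ∃y ∀t ((¬C(s) ∨ C(w) ∨ ¬C(u)) ∧ (¬C(y) ∨ C(t)))
The prefix is ∀s ∃w ∀u ∃y ∀t: 3 universal, 2 existential.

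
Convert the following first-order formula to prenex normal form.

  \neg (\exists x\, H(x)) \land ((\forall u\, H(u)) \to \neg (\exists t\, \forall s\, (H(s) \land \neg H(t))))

Eliminate → and ↔ using ¬ and ∨.
  \neg (\exists x\, H(x)) \land (\neg (\forall u\, H(u)) \lor \neg (\exists t\, \forall s\, (H(s) \land \neg H(t))))
Drive negations inward (¬∀x A ≡ ∃x ¬A, ¬∃x A ≡ ∀x ¬A, De Morgan for ∧/∨):
  (\forall x\, \neg H(x)) \land ((\exists u\, \neg H(u)) \lor (\forall t\, \exists s\, (\neg H(s) \lor H(t))))
Pull the quantifiers to the front (each side's bound variable is not free in the other side):
  \forall x\, \exists u\, \forall t\, \exists s\, (\neg H(x) \land (\neg H(u) \lor \neg H(s) \lor H(t)))

\forall x\, \exists u\, \forall t\, \exists s\, (\neg H(x) \land (\neg H(u) \lor \neg H(s) \lor H(t)))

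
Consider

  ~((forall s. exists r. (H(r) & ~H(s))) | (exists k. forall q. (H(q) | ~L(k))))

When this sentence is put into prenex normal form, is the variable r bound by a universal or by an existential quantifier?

Move each ¬ inward, flipping quantifiers it crosses:
  (exists s. forall r. (~H(r) | H(s))) & (forall k. exists q. (~H(q) & L(k)))
All bound variables are already distinct, so no renaming is needed.
Finally move all quantifiers to the prefix:
  exists s. forall r. forall k. exists q. ((~H(r) | H(s)) & ~H(q) & L(k))
The quantifier exists r sits under an odd number of negations, so it flips to forall r.

universal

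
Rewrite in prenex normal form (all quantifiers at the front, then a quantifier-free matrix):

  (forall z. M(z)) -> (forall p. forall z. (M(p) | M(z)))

exists z. forall p. forall x1. (~M(z) | M(p) | M(x1))

Eliminate → and ↔ using ¬ and ∨.
  ~(forall z. M(z)) | (forall p. forall z. (M(p) | M(z)))
Push ¬ through the quantifiers and connectives to reach negation normal form:
  (exists z. ~M(z)) | (forall p. forall z. (M(p) | M(z)))
Rename bound variables to avoid capture: z↦x1.
  (exists z. ~M(z)) | (forall p. forall x1. (M(p) | M(x1)))
Pull the quantifiers to the front (each side's bound variable is not free in the other side):
  exists z. forall p. forall x1. (~M(z) | M(p) | M(x1))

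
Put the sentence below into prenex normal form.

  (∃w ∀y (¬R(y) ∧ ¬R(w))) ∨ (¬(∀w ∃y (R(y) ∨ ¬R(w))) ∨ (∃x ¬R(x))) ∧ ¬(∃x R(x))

Move each ¬ inward, flipping quantifiers it crosses:
  (∃w ∀y (¬R(y) ∧ ¬R(w))) ∨ ((∃w ∀y (¬R(y) ∧ R(w))) ∨ (∃x ¬R(x))) ∧ (∀x ¬R(x))
Give each quantifier a distinct variable: w↦q, y↦v, x↦b.
  (∃w ∀y (¬R(y) ∧ ¬R(w))) ∨ ((∃q ∀v (¬R(v) ∧ R(q))) ∨ (∃x ¬R(x))) ∧ (∀b ¬R(b))
Finally move all quantifiers to the prefix:
  ∃w ∀y ∃q ∀v ∃x ∀b (¬R(y) ∧ ¬R(w) ∨ (¬R(v) ∧ R(q) ∨ ¬R(x)) ∧ ¬R(b))

∃w ∀y ∃q ∀v ∃x ∀b (¬R(y) ∧ ¬R(w) ∨ (¬R(v) ∧ R(q) ∨ ¬R(x)) ∧ ¬R(b))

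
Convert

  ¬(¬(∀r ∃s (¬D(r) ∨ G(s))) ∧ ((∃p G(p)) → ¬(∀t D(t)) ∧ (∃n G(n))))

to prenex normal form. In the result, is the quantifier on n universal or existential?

Rewrite implications/biconditionals: A → B as ¬A ∨ B.
  ¬(¬(∀r ∃s (¬D(r) ∨ G(s))) ∧ (¬(∃p G(p)) ∨ ¬(∀t D(t)) ∧ (∃n G(n))))
Push ¬ through the quantifiers and connectives to reach negation normal form:
  (∀r ∃s (¬D(r) ∨ G(s))) ∨ (∃p G(p)) ∧ ((∀t D(t)) ∨ (∀n ¬G(n)))
Finally move all quantifiers to the prefix:
  ∀r ∃s ∃p ∀t ∀n (¬D(r) ∨ G(s) ∨ G(p) ∧ (D(t) ∨ ¬G(n)))
The quantifier ∃n sits under an odd number of negations (counting the antecedent side of each →), so it flips to ∀n.

universal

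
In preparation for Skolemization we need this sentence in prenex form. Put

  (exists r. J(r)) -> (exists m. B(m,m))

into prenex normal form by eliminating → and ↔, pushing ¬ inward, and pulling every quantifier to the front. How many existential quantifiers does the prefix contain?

Eliminate → and ↔ using ¬ and ∨.
  ~(exists r. J(r)) | (exists m. B(m,m))
Drive negations inward (¬∀x A ≡ ∃x ¬A, ¬∃x A ≡ ∀x ¬A, De Morgan for ∧/∨):
  (forall r. ~J(r)) | (exists m. B(m,m))
Pull the quantifiers to the front (each side's bound variable is not free in the other side):
  forall r. exists m. (~J(r) | B(m,m))
The prefix is forall r exists m: 1 universal, 1 existential.

1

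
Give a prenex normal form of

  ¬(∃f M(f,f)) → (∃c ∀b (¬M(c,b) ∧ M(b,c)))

∃f ∃c ∀b (M(f,f) ∨ ¬M(c,b) ∧ M(b,c))

First replace A → B with ¬A ∨ B.
  ¬¬(∃f M(f,f)) ∨ (∃c ∀b (¬M(c,b) ∧ M(b,c)))
Drive negations inward (¬∀x A ≡ ∃x ¬A, ¬∃x A ≡ ∀x ¬A, De Morgan for ∧/∨):
  (∃f M(f,f)) ∨ (∃c ∀b (¬M(c,b) ∧ M(b,c)))
All bound variables are already distinct, so no renaming is needed.
Extract every quantifier outward, since the variables are now distinct and don't occur free across branches:
  ∃f ∃c ∀b (M(f,f) ∨ ¬M(c,b) ∧ M(b,c))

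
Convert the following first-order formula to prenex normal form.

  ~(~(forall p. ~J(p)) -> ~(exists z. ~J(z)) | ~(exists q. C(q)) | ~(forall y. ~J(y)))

exists p. exists z. exists q. forall y. (J(p) & ~J(z) & C(q) & ~J(y))

First replace A → B with ¬A ∨ B.
  ~(~~(forall p. ~J(p)) | ~(exists z. ~J(z)) | ~(exists q. C(q)) | ~(forall y. ~J(y)))
Move each ¬ inward, flipping quantifiers it crosses:
  (exists p. J(p)) & (exists z. ~J(z)) & (exists q. C(q)) & (forall y. ~J(y))
All bound variables are already distinct, so no renaming is needed.
Extract every quantifier outward, since the variables are now distinct and don't occur free across branches:
  exists p. exists z. exists q. forall y. (J(p) & ~J(z) & C(q) & ~J(y))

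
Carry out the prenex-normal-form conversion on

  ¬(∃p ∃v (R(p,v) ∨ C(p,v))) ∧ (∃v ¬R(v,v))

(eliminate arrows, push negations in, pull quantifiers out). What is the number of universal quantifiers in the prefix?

Drive negations inward (¬∀x A ≡ ∃x ¬A, ¬∃x A ≡ ∀x ¬A, De Morgan for ∧/∨):
  (∀p ∀v (¬R(p,v) ∧ ¬C(p,v))) ∧ (∃v ¬R(v,v))
Rename bound variables to avoid capture: v↦u.
  (∀p ∀v (¬R(p,v) ∧ ¬C(p,v))) ∧ (∃u ¬R(u,u))
Finally move all quantifiers to the prefix:
  ∀p ∀v ∃u (¬R(p,v) ∧ ¬C(p,v) ∧ ¬R(u,u))
The prefix is ∀p ∀v ∃u: 2 universal, 1 existential.

2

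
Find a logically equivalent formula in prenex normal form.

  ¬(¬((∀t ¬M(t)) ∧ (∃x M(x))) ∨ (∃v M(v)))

Push ¬ through the quantifiers and connectives to reach negation normal form:
  (∀t ¬M(t)) ∧ (∃x M(x)) ∧ (∀v ¬M(v))
All bound variables are already distinct, so no renaming is needed.
Pull the quantifiers to the front (each side's bound variable is not free in the other side):
  ∀t ∃x ∀v (¬M(t) ∧ M(x) ∧ ¬M(v))

∀t ∃x ∀v (¬M(t) ∧ M(x) ∧ ¬M(v))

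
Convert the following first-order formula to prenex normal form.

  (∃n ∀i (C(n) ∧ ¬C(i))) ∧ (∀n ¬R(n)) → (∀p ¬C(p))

∀n ∃i ∃w1 ∀p (¬C(n) ∨ C(i) ∨ R(w1) ∨ ¬C(p))

Eliminate → and ↔ using ¬ and ∨.
  ¬((∃n ∀i (C(n) ∧ ¬C(i))) ∧ (∀n ¬R(n))) ∨ (∀p ¬C(p))
Drive negations inward (¬∀x A ≡ ∃x ¬A, ¬∃x A ≡ ∀x ¬A, De Morgan for ∧/∨):
  (∀n ∃i (¬C(n) ∨ C(i))) ∨ (∃n R(n)) ∨ (∀p ¬C(p))
Rename bound variables to avoid capture: n↦w1.
  (∀n ∃i (¬C(n) ∨ C(i))) ∨ (∃w1 R(w1)) ∨ (∀p ¬C(p))
Finally move all quantifiers to the prefix:
  ∀n ∃i ∃w1 ∀p (¬C(n) ∨ C(i) ∨ R(w1) ∨ ¬C(p))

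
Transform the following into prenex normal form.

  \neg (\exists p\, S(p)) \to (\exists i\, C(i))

\exists p\, \exists i\, (S(p) \lor C(i))

Rewrite implications/biconditionals: A → B as ¬A ∨ B.
  \neg \neg (\exists p\, S(p)) \lor (\exists i\, C(i))
Drive negations inward (¬∀x A ≡ ∃x ¬A, ¬∃x A ≡ ∀x ¬A, De Morgan for ∧/∨):
  (\exists p\, S(p)) \lor (\exists i\, C(i))
Pull the quantifiers to the front (each side's bound variable is not free in the other side):
  \exists p\, \exists i\, (S(p) \lor C(i))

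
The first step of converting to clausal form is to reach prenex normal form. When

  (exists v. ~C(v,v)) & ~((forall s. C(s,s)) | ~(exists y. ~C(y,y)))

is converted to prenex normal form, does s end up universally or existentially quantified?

existential

Drive negations inward (¬∀x A ≡ ∃x ¬A, ¬∃x A ≡ ∀x ¬A, De Morgan for ∧/∨):
  (exists v. ~C(v,v)) & (exists s. ~C(s,s)) & (exists y. ~C(y,y))
All bound variables are already distinct, so no renaming is needed.
Finally move all quantifiers to the prefix:
  exists v. exists s. exists y. (~C(v,v) & ~C(s,s) & ~C(y,y))
The quantifier forall s sits under an odd number of negations, so it flips to exists s.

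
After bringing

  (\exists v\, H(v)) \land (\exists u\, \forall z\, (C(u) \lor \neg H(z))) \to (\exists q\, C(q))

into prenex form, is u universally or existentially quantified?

First replace A → B with ¬A ∨ B.
  \neg ((\exists v\, H(v)) \land (\exists u\, \forall z\, (C(u) \lor \neg H(z)))) \lor (\exists q\, C(q))
Push ¬ through the quantifiers and connectives to reach negation normal form:
  (\forall v\, \neg H(v)) \lor (\forall u\, \exists z\, (\neg C(u) \land H(z))) \lor (\exists q\, C(q))
All bound variables are already distinct, so no renaming is needed.
Extract every quantifier outward, since the variables are now distinct and don't occur free across branches:
  \forall v\, \forall u\, \exists z\, \exists q\, (\neg H(v) \lor \neg C(u) \land H(z) \lor C(q))
The quantifier \exists u sits under an odd number of negations (counting the antecedent side of each →), so it flips to \forall u.

universal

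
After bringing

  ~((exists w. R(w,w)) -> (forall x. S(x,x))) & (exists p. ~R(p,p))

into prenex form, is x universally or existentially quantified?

First replace A → B with ¬A ∨ B.
  ~(~(exists w. R(w,w)) | (forall x. S(x,x))) & (exists p. ~R(p,p))
Push ¬ through the quantifiers and connectives to reach negation normal form:
  (exists w. R(w,w)) & (exists x. ~S(x,x)) & (exists p. ~R(p,p))
All bound variables are already distinct, so no renaming is needed.
Extract every quantifier outward, since the variables are now distinct and don't occur free across branches:
  exists w. exists x. exists p. (R(w,w) & ~S(x,x) & ~R(p,p))
The quantifier forall x sits under an odd number of negations (counting the antecedent side of each →), so it flips to exists x.

existential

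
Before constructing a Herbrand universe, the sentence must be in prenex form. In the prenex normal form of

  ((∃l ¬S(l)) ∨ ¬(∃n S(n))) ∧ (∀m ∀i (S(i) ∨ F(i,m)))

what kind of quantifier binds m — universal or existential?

Drive negations inward (¬∀x A ≡ ∃x ¬A, ¬∃x A ≡ ∀x ¬A, De Morgan for ∧/∨):
  ((∃l ¬S(l)) ∨ (∀n ¬S(n))) ∧ (∀m ∀i (S(i) ∨ F(i,m)))
All bound variables are already distinct, so no renaming is needed.
Extract every quantifier outward, since the variables are now distinct and don't occur free across branches:
  ∃l ∀n ∀m ∀i ((¬S(l) ∨ ¬S(n)) ∧ (S(i) ∨ F(i,m)))
The quantifier ∀m sits under an even number of negations, so it remains universal.

universal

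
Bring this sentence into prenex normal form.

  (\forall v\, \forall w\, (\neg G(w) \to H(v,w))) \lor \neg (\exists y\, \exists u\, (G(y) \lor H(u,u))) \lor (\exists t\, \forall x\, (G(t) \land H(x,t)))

First replace A → B with ¬A ∨ B.
  (\forall v\, \forall w\, (\neg \neg G(w) \lor H(v,w))) \lor \neg (\exists y\, \exists u\, (G(y) \lor H(u,u))) \lor (\exists t\, \forall x\, (G(t) \land H(x,t)))
Push ¬ through the quantifiers and connectives to reach negation normal form:
  (\forall v\, \forall w\, (G(w) \lor H(v,w))) \lor (\forall y\, \forall u\, (\neg G(y) \land \neg H(u,u))) \lor (\exists t\, \forall x\, (G(t) \land H(x,t)))
All bound variables are already distinct, so no renaming is needed.
Extract every quantifier outward, since the variables are now distinct and don't occur free across branches:
  \forall v\, \forall w\, \forall y\, \forall u\, \exists t\, \forall x\, (G(w) \lor H(v,w) \lor \neg G(y) \land \neg H(u,u) \lor G(t) \land H(x,t))

\forall v\, \forall w\, \forall y\, \forall u\, \exists t\, \forall x\, (G(w) \lor H(v,w) \lor \neg G(y) \land \neg H(u,u) \lor G(t) \land H(x,t))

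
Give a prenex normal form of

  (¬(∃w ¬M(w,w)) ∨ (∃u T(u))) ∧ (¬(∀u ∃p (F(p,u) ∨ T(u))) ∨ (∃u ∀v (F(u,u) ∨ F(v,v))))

∀w ∃u ∃y1 ∀p ∃x1 ∀v ((M(w,w) ∨ T(u)) ∧ (¬F(p,y1) ∧ ¬T(y1) ∨ F(x1,x1) ∨ F(v,v)))

Push ¬ through the quantifiers and connectives to reach negation normal form:
  ((∀w M(w,w)) ∨ (∃u T(u))) ∧ ((∃u ∀p (¬F(p,u) ∧ ¬T(u))) ∨ (∃u ∀v (F(u,u) ∨ F(v,v))))
Rename bound variables to avoid capture: u↦y1, u↦x1.
  ((∀w M(w,w)) ∨ (∃u T(u))) ∧ ((∃y1 ∀p (¬F(p,y1) ∧ ¬T(y1))) ∨ (∃x1 ∀v (F(x1,x1) ∨ F(v,v))))
Finally move all quantifiers to the prefix:
  ∀w ∃u ∃y1 ∀p ∃x1 ∀v ((M(w,w) ∨ T(u)) ∧ (¬F(p,y1) ∧ ¬T(y1) ∨ F(x1,x1) ∨ F(v,v)))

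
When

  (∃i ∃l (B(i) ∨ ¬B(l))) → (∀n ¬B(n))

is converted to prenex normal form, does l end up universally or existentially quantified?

First replace A → B with ¬A ∨ B.
  ¬(∃i ∃l (B(i) ∨ ¬B(l))) ∨ (∀n ¬B(n))
Push ¬ through the quantifiers and connectives to reach negation normal form:
  (∀i ∀l (¬B(i) ∧ B(l))) ∨ (∀n ¬B(n))
Finally move all quantifiers to the prefix:
  ∀i ∀l ∀n (¬B(i) ∧ B(l) ∨ ¬B(n))
The quantifier ∃l sits under an odd number of negations (counting the antecedent side of each →), so it flips to ∀l.

universal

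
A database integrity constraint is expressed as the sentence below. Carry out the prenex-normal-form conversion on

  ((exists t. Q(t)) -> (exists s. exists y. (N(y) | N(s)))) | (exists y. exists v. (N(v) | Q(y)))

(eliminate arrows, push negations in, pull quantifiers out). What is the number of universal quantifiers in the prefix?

First replace A → B with ¬A ∨ B.
  ~(exists t. Q(t)) | (exists s. exists y. (N(y) | N(s))) | (exists y. exists v. (N(v) | Q(y)))
Move each ¬ inward, flipping quantifiers it crosses:
  (forall t. ~Q(t)) | (exists s. exists y. (N(y) | N(s))) | (exists y. exists v. (N(v) | Q(y)))
Give each quantifier a distinct variable: y↦q.
  (forall t. ~Q(t)) | (exists s. exists y. (N(y) | N(s))) | (exists q. exists v. (N(v) | Q(q)))
Pull the quantifiers to the front (each side's bound variable is not free in the other side):
  forall t. exists s. exists y. exists q. exists v. (~Q(t) | N(y) | N(s) | N(v) | Q(q))
The prefix is forall t exists s exists y exists q exists v: 1 universal, 4 existential.

1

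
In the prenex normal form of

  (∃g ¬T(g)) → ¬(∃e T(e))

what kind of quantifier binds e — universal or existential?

Eliminate → and ↔ using ¬ and ∨.
  ¬(∃g ¬T(g)) ∨ ¬(∃e T(e))
Push ¬ through the quantifiers and connectives to reach negation normal form:
  (∀g T(g)) ∨ (∀e ¬T(e))
All bound variables are already distinct, so no renaming is needed.
Pull the quantifiers to the front (each side's bound variable is not free in the other side):
  ∀g ∀e (T(g) ∨ ¬T(e))
The quantifier ∃e sits under an odd number of negations (counting the antecedent side of each →), so it flips to ∀e.

universal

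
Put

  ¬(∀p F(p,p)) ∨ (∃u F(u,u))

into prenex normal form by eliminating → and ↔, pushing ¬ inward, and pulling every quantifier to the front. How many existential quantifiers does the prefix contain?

2

Drive negations inward (¬∀x A ≡ ∃x ¬A, ¬∃x A ≡ ∀x ¬A, De Morgan for ∧/∨):
  (∃p ¬F(p,p)) ∨ (∃u F(u,u))
Extract every quantifier outward, since the variables are now distinct and don't occur free across branches:
  ∃p ∃u (¬F(p,p) ∨ F(u,u))
The prefix is ∃p ∃u: 0 universal, 2 existential.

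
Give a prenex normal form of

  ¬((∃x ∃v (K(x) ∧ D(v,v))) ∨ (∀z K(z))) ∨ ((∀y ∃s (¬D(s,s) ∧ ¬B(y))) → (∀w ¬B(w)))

∀x ∀v ∃z ∃y ∀s ∀w ((¬K(x) ∨ ¬D(v,v)) ∧ ¬K(z) ∨ D(s,s) ∨ B(y) ∨ ¬B(w))

Eliminate → and ↔ using ¬ and ∨.
  ¬((∃x ∃v (K(x) ∧ D(v,v))) ∨ (∀z K(z))) ∨ ¬(∀y ∃s (¬D(s,s) ∧ ¬B(y))) ∨ (∀w ¬B(w))
Move each ¬ inward, flipping quantifiers it crosses:
  (∀x ∀v (¬K(x) ∨ ¬D(v,v))) ∧ (∃z ¬K(z)) ∨ (∃y ∀s (D(s,s) ∨ B(y))) ∨ (∀w ¬B(w))
All bound variables are already distinct, so no renaming is needed.
Pull the quantifiers to the front (each side's bound variable is not free in the other side):
  ∀x ∀v ∃z ∃y ∀s ∀w ((¬K(x) ∨ ¬D(v,v)) ∧ ¬K(z) ∨ D(s,s) ∨ B(y) ∨ ¬B(w))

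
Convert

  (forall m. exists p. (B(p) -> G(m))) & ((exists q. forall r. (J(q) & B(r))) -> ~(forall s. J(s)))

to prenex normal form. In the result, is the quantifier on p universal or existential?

existential

Rewrite implications/biconditionals: A → B as ¬A ∨ B.
  (forall m. exists p. (~B(p) | G(m))) & (~(exists q. forall r. (J(q) & B(r))) | ~(forall s. J(s)))
Push ¬ through the quantifiers and connectives to reach negation normal form:
  (forall m. exists p. (~B(p) | G(m))) & ((forall q. exists r. (~J(q) | ~B(r))) | (exists s. ~J(s)))
All bound variables are already distinct, so no renaming is needed.
Extract every quantifier outward, since the variables are now distinct and don't occur free across branches:
  forall m. exists p. forall q. exists r. exists s. ((~B(p) | G(m)) & (~J(q) | ~B(r) | ~J(s)))
The quantifier exists p sits under an even number of negations (counting the antecedent side of each →), so it remains existential.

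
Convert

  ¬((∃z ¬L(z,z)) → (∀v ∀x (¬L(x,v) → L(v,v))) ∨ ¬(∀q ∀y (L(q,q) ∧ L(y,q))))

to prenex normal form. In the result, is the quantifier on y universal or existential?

universal

Rewrite implications/biconditionals: A → B as ¬A ∨ B.
  ¬(¬(∃z ¬L(z,z)) ∨ (∀v ∀x (¬¬L(x,v) ∨ L(v,v))) ∨ ¬(∀q ∀y (L(q,q) ∧ L(y,q))))
Drive negations inward (¬∀x A ≡ ∃x ¬A, ¬∃x A ≡ ∀x ¬A, De Morgan for ∧/∨):
  (∃z ¬L(z,z)) ∧ (∃v ∃x (¬L(x,v) ∧ ¬L(v,v))) ∧ (∀q ∀y (L(q,q) ∧ L(y,q)))
Pull the quantifiers to the front (each side's bound variable is not free in the other side):
  ∃z ∃v ∃x ∀q ∀y (¬L(z,z) ∧ ¬L(x,v) ∧ ¬L(v,v) ∧ L(q,q) ∧ L(y,q))
The quantifier ∀y sits under an even number of negations (counting the antecedent side of each →), so it remains universal.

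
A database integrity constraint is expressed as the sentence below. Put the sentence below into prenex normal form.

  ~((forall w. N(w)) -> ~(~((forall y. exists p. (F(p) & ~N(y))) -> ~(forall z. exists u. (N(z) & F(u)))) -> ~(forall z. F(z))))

forall w. exists y. forall p. exists z. forall u. exists r. (N(w) & (~F(p) | N(y) | ~N(z) | ~F(u) | ~F(r)))

Rewrite implications/biconditionals: A → B as ¬A ∨ B.
  ~(~(forall w. N(w)) | ~(~~(~(forall y. exists p. (F(p) & ~N(y))) | ~(forall z. exists u. (N(z) & F(u)))) | ~(forall z. F(z))))
Push ¬ through the quantifiers and connectives to reach negation normal form:
  (forall w. N(w)) & ((exists y. forall p. (~F(p) | N(y))) | (exists z. forall u. (~N(z) | ~F(u))) | (exists z. ~F(z)))
Give each quantifier a distinct variable: z↦r.
  (forall w. N(w)) & ((exists y. forall p. (~F(p) | N(y))) | (exists z. forall u. (~N(z) | ~F(u))) | (exists r. ~F(r)))
Extract every quantifier outward, since the variables are now distinct and don't occur free across branches:
  forall w. exists y. forall p. exists z. forall u. exists r. (N(w) & (~F(p) | N(y) | ~N(z) | ~F(u) | ~F(r)))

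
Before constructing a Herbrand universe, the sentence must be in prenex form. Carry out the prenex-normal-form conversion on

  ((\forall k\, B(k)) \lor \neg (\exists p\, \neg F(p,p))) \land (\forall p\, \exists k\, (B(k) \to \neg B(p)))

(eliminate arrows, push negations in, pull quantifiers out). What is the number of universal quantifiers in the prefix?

First replace A → B with ¬A ∨ B.
  ((\forall k\, B(k)) \lor \neg (\exists p\, \neg F(p,p))) \land (\forall p\, \exists k\, (\neg B(k) \lor \neg B(p)))
Drive negations inward (¬∀x A ≡ ∃x ¬A, ¬∃x A ≡ ∀x ¬A, De Morgan for ∧/∨):
  ((\forall k\, B(k)) \lor (\forall p\, F(p,p))) \land (\forall p\, \exists k\, (\neg B(k) \lor \neg B(p)))
Give each quantifier a distinct variable: p↦u, k↦q.
  ((\forall k\, B(k)) \lor (\forall p\, F(p,p))) \land (\forall u\, \exists q\, (\neg B(q) \lor \neg B(u)))
Pull the quantifiers to the front (each side's bound variable is not free in the other side):
  \forall k\, \forall p\, \forall u\, \exists q\, ((B(k) \lor F(p,p)) \land (\neg B(q) \lor \neg B(u)))
The prefix is \forall k \forall p \forall u \exists q: 3 universal, 1 existential.

3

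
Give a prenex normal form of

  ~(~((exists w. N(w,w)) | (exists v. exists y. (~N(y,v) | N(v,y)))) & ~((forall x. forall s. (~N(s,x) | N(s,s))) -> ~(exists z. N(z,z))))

exists w. exists v. exists y. exists x. exists s. forall z. (N(w,w) | ~N(y,v) | N(v,y) | N(s,x) & ~N(s,s) | ~N(z,z))

Rewrite implications/biconditionals: A → B as ¬A ∨ B.
  ~(~((exists w. N(w,w)) | (exists v. exists y. (~N(y,v) | N(v,y)))) & ~(~(forall x. forall s. (~N(s,x) | N(s,s))) | ~(exists z. N(z,z))))
Move each ¬ inward, flipping quantifiers it crosses:
  (exists w. N(w,w)) | (exists v. exists y. (~N(y,v) | N(v,y))) | (exists x. exists s. (N(s,x) & ~N(s,s))) | (forall z. ~N(z,z))
All bound variables are already distinct, so no renaming is needed.
Pull the quantifiers to the front (each side's bound variable is not free in the other side):
  exists w. exists v. exists y. exists x. exists s. forall z. (N(w,w) | ~N(y,v) | N(v,y) | N(s,x) & ~N(s,s) | ~N(z,z))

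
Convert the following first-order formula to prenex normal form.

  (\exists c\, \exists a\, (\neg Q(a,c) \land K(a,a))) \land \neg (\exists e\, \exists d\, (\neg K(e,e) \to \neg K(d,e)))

\exists c\, \exists a\, \forall e\, \forall d\, (\neg Q(a,c) \land K(a,a) \land \neg K(e,e) \land K(d,e))

Eliminate → and ↔ using ¬ and ∨.
  (\exists c\, \exists a\, (\neg Q(a,c) \land K(a,a))) \land \neg (\exists e\, \exists d\, (\neg \neg K(e,e) \lor \neg K(d,e)))
Move each ¬ inward, flipping quantifiers it crosses:
  (\exists c\, \exists a\, (\neg Q(a,c) \land K(a,a))) \land (\forall e\, \forall d\, (\neg K(e,e) \land K(d,e)))
All bound variables are already distinct, so no renaming is needed.
Finally move all quantifiers to the prefix:
  \exists c\, \exists a\, \forall e\, \forall d\, (\neg Q(a,c) \land K(a,a) \land \neg K(e,e) \land K(d,e))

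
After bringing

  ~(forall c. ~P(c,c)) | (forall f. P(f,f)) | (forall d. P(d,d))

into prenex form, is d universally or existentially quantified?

universal

Move each ¬ inward, flipping quantifiers it crosses:
  (exists c. P(c,c)) | (forall f. P(f,f)) | (forall d. P(d,d))
All bound variables are already distinct, so no renaming is needed.
Finally move all quantifiers to the prefix:
  exists c. forall f. forall d. (P(c,c) | P(f,f) | P(d,d))
The quantifier forall d sits under an even number of negations, so it remains universal.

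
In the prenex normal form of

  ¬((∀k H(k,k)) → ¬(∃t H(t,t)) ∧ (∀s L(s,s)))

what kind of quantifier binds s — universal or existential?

Rewrite implications/biconditionals: A → B as ¬A ∨ B.
  ¬(¬(∀k H(k,k)) ∨ ¬(∃t H(t,t)) ∧ (∀s L(s,s)))
Push ¬ through the quantifiers and connectives to reach negation normal form:
  (∀k H(k,k)) ∧ ((∃t H(t,t)) ∨ (∃s ¬L(s,s)))
All bound variables are already distinct, so no renaming is needed.
Extract every quantifier outward, since the variables are now distinct and don't occur free across branches:
  ∀k ∃t ∃s (H(k,k) ∧ (H(t,t) ∨ ¬L(s,s)))
The quantifier ∀s sits under an odd number of negations (counting the antecedent side of each →), so it flips to ∃s.

existential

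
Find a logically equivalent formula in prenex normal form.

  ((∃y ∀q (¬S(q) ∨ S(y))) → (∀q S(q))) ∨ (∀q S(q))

∀y ∃q ∀b ∀w1 (S(q) ∧ ¬S(y) ∨ S(b) ∨ S(w1))

First replace A → B with ¬A ∨ B.
  ¬(∃y ∀q (¬S(q) ∨ S(y))) ∨ (∀q S(q)) ∨ (∀q S(q))
Push ¬ through the quantifiers and connectives to reach negation normal form:
  (∀y ∃q (S(q) ∧ ¬S(y))) ∨ (∀q S(q)) ∨ (∀q S(q))
Give each quantifier a distinct variable: q↦b, q↦w1.
  (∀y ∃q (S(q) ∧ ¬S(y))) ∨ (∀b S(b)) ∨ (∀w1 S(w1))
Finally move all quantifiers to the prefix:
  ∀y ∃q ∀b ∀w1 (S(q) ∧ ¬S(y) ∨ S(b) ∨ S(w1))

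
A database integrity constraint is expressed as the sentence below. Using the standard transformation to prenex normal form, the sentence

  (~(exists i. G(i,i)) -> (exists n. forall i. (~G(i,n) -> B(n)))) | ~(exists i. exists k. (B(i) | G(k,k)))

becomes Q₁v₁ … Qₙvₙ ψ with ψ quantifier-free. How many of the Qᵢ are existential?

First replace A → B with ¬A ∨ B.
  ~~(exists i. G(i,i)) | (exists n. forall i. (~~G(i,n) | B(n))) | ~(exists i. exists k. (B(i) | G(k,k)))
Drive negations inward (¬∀x A ≡ ∃x ¬A, ¬∃x A ≡ ∀x ¬A, De Morgan for ∧/∨):
  (exists i. G(i,i)) | (exists n. forall i. (G(i,n) | B(n))) | (forall i. forall k. (~B(i) & ~G(k,k)))
Rename bound variables to avoid capture: i↦s, i↦v.
  (exists i. G(i,i)) | (exists n. forall s. (G(s,n) | B(n))) | (forall v. forall k. (~B(v) & ~G(k,k)))
Extract every quantifier outward, since the variables are now distinct and don't occur free across branches:
  exists i. exists n. forall s. forall v. forall k. (G(i,i) | G(s,n) | B(n) | ~B(v) & ~G(k,k))
The prefix is exists i exists n forall s forall v forall k: 3 universal, 2 existential.

2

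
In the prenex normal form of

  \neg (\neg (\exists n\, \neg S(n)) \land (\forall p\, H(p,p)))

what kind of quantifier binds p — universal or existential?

existential

Drive negations inward (¬∀x A ≡ ∃x ¬A, ¬∃x A ≡ ∀x ¬A, De Morgan for ∧/∨):
  (\exists n\, \neg S(n)) \lor (\exists p\, \neg H(p,p))
Extract every quantifier outward, since the variables are now distinct and don't occur free across branches:
  \exists n\, \exists p\, (\neg S(n) \lor \neg H(p,p))
The quantifier \forall p sits under an odd number of negations, so it flips to \exists p.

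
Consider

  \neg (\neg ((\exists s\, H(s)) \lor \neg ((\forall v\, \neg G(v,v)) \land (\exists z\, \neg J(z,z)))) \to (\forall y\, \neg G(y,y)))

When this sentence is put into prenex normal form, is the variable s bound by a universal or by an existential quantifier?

Eliminate → and ↔ using ¬ and ∨.
  \neg (\neg \neg ((\exists s\, H(s)) \lor \neg ((\forall v\, \neg G(v,v)) \land (\exists z\, \neg J(z,z)))) \lor (\forall y\, \neg G(y,y)))
Push ¬ through the quantifiers and connectives to reach negation normal form:
  (\forall s\, \neg H(s)) \land (\forall v\, \neg G(v,v)) \land (\exists z\, \neg J(z,z)) \land (\exists y\, G(y,y))
All bound variables are already distinct, so no renaming is needed.
Pull the quantifiers to the front (each side's bound variable is not free in the other side):
  \forall s\, \forall v\, \exists z\, \exists y\, (\neg H(s) \land \neg G(v,v) \land \neg J(z,z) \land G(y,y))
The quantifier \exists s sits under an odd number of negations (counting the antecedent side of each →), so it flips to \forall s.

universal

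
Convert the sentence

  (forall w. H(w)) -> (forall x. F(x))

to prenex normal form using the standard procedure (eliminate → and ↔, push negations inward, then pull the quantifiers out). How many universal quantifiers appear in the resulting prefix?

1

Rewrite implications/biconditionals: A → B as ¬A ∨ B.
  ~(forall w. H(w)) | (forall x. F(x))
Drive negations inward (¬∀x A ≡ ∃x ¬A, ¬∃x A ≡ ∀x ¬A, De Morgan for ∧/∨):
  (exists w. ~H(w)) | (forall x. F(x))
Pull the quantifiers to the front (each side's bound variable is not free in the other side):
  exists w. forall x. (~H(w) | F(x))
The prefix is exists w forall x: 1 universal, 1 existential.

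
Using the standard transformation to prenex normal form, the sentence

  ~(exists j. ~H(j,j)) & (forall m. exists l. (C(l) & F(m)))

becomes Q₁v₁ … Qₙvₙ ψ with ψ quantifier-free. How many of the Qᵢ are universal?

2

Move each ¬ inward, flipping quantifiers it crosses:
  (forall j. H(j,j)) & (forall m. exists l. (C(l) & F(m)))
All bound variables are already distinct, so no renaming is needed.
Finally move all quantifiers to the prefix:
  forall j. forall m. exists l. (H(j,j) & C(l) & F(m))
The prefix is forall j forall m exists l: 2 universal, 1 existential.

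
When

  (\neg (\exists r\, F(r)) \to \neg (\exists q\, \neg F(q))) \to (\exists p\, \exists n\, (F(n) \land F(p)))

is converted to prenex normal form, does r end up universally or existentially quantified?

First replace A → B with ¬A ∨ B.
  \neg (\neg \neg (\exists r\, F(r)) \lor \neg (\exists q\, \neg F(q))) \lor (\exists p\, \exists n\, (F(n) \land F(p)))
Drive negations inward (¬∀x A ≡ ∃x ¬A, ¬∃x A ≡ ∀x ¬A, De Morgan for ∧/∨):
  (\forall r\, \neg F(r)) \land (\exists q\, \neg F(q)) \lor (\exists p\, \exists n\, (F(n) \land F(p)))
Extract every quantifier outward, since the variables are now distinct and don't occur free across branches:
  \forall r\, \exists q\, \exists p\, \exists n\, (\neg F(r) \land \neg F(q) \lor F(n) \land F(p))
The quantifier \exists r sits under an odd number of negations (counting the antecedent side of each →), so it flips to \forall r.

universal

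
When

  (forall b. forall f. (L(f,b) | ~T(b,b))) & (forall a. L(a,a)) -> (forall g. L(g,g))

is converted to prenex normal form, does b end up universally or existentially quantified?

existential

First replace A → B with ¬A ∨ B.
  ~((forall b. forall f. (L(f,b) | ~T(b,b))) & (forall a. L(a,a))) | (forall g. L(g,g))
Drive negations inward (¬∀x A ≡ ∃x ¬A, ¬∃x A ≡ ∀x ¬A, De Morgan for ∧/∨):
  (exists b. exists f. (~L(f,b) & T(b,b))) | (exists a. ~L(a,a)) | (forall g. L(g,g))
All bound variables are already distinct, so no renaming is needed.
Pull the quantifiers to the front (each side's bound variable is not free in the other side):
  exists b. exists f. exists a. forall g. (~L(f,b) & T(b,b) | ~L(a,a) | L(g,g))
The quantifier forall b sits under an odd number of negations (counting the antecedent side of each →), so it flips to exists b.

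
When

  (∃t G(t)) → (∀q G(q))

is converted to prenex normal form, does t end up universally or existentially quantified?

universal

Eliminate → and ↔ using ¬ and ∨.
  ¬(∃t G(t)) ∨ (∀q G(q))
Push ¬ through the quantifiers and connectives to reach negation normal form:
  (∀t ¬G(t)) ∨ (∀q G(q))
Finally move all quantifiers to the prefix:
  ∀t ∀q (¬G(t) ∨ G(q))
The quantifier ∃t sits under an odd number of negations (counting the antecedent side of each →), so it flips to ∀t.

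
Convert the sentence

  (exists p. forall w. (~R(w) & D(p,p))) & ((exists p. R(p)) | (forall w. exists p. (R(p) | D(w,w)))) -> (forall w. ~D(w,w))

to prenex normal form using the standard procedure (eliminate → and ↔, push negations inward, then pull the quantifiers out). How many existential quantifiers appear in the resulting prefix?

Rewrite implications/biconditionals: A → B as ¬A ∨ B.
  ~((exists p. forall w. (~R(w) & D(p,p))) & ((exists p. R(p)) | (forall w. exists p. (R(p) | D(w,w))))) | (forall w. ~D(w,w))
Drive negations inward (¬∀x A ≡ ∃x ¬A, ¬∃x A ≡ ∀x ¬A, De Morgan for ∧/∨):
  (forall p. exists w. (R(w) | ~D(p,p))) | (forall p. ~R(p)) & (exists w. forall p. (~R(p) & ~D(w,w))) | (forall w. ~D(w,w))
Standardize variables apart so no two quantifiers bind the same name: p↦z1, w↦x, p↦c, w↦t.
  (forall p. exists w. (R(w) | ~D(p,p))) | (forall z1. ~R(z1)) & (exists x. forall c. (~R(c) & ~D(x,x))) | (forall t. ~D(t,t))
Finally move all quantifiers to the prefix:
  forall p. exists w. forall z1. exists x. forall c. forall t. (R(w) | ~D(p,p) | ~R(z1) & ~R(c) & ~D(x,x) | ~D(t,t))
The prefix is forall p exists w forall z1 exists x forall c forall t: 4 universal, 2 existential.

2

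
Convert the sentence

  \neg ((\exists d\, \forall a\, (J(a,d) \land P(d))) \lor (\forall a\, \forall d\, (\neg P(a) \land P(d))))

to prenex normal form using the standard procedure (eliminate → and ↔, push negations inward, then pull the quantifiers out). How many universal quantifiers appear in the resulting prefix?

Push ¬ through the quantifiers and connectives to reach negation normal form:
  (\forall d\, \exists a\, (\neg J(a,d) \lor \neg P(d))) \land (\exists a\, \exists d\, (P(a) \lor \neg P(d)))
Give each quantifier a distinct variable: a↦p, d↦y.
  (\forall d\, \exists a\, (\neg J(a,d) \lor \neg P(d))) \land (\exists p\, \exists y\, (P(p) \lor \neg P(y)))
Extract every quantifier outward, since the variables are now distinct and don't occur free across branches:
  \forall d\, \exists a\, \exists p\, \exists y\, ((\neg J(a,d) \lor \neg P(d)) \land (P(p) \lor \neg P(y)))
The prefix is \forall d \exists a \exists p \exists y: 1 universal, 3 existential.

1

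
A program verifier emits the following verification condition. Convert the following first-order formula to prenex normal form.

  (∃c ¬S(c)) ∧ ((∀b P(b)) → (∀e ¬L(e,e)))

∃c ∃b ∀e (¬S(c) ∧ (¬P(b) ∨ ¬L(e,e)))

Rewrite implications/biconditionals: A → B as ¬A ∨ B.
  (∃c ¬S(c)) ∧ (¬(∀b P(b)) ∨ (∀e ¬L(e,e)))
Push ¬ through the quantifiers and connectives to reach negation normal form:
  (∃c ¬S(c)) ∧ ((∃b ¬P(b)) ∨ (∀e ¬L(e,e)))
Pull the quantifiers to the front (each side's bound variable is not free in the other side):
  ∃c ∃b ∀e (¬S(c) ∧ (¬P(b) ∨ ¬L(e,e)))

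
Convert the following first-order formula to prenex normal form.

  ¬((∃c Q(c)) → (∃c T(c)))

∃c ∀v (Q(c) ∧ ¬T(v))

First replace A → B with ¬A ∨ B.
  ¬(¬(∃c Q(c)) ∨ (∃c T(c)))
Drive negations inward (¬∀x A ≡ ∃x ¬A, ¬∃x A ≡ ∀x ¬A, De Morgan for ∧/∨):
  (∃c Q(c)) ∧ (∀c ¬T(c))
Standardize variables apart so no two quantifiers bind the same name: c↦v.
  (∃c Q(c)) ∧ (∀v ¬T(v))
Pull the quantifiers to the front (each side's bound variable is not free in the other side):
  ∃c ∀v (Q(c) ∧ ¬T(v))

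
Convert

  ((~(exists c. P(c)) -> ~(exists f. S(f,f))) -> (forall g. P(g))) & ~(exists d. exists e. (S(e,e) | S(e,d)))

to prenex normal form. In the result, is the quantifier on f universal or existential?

First replace A → B with ¬A ∨ B.
  (~(~~(exists c. P(c)) | ~(exists f. S(f,f))) | (forall g. P(g))) & ~(exists d. exists e. (S(e,e) | S(e,d)))
Push ¬ through the quantifiers and connectives to reach negation normal form:
  ((forall c. ~P(c)) & (exists f. S(f,f)) | (forall g. P(g))) & (forall d. forall e. (~S(e,e) & ~S(e,d)))
Pull the quantifiers to the front (each side's bound variable is not free in the other side):
  forall c. exists f. forall g. forall d. forall e. ((~P(c) & S(f,f) | P(g)) & ~S(e,e) & ~S(e,d))
The quantifier exists f sits under an even number of negations (counting the antecedent side of each →), so it remains existential.

existential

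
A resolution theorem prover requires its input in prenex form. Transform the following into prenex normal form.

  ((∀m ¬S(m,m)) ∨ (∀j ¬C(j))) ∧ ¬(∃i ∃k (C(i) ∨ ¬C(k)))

Move each ¬ inward, flipping quantifiers it crosses:
  ((∀m ¬S(m,m)) ∨ (∀j ¬C(j))) ∧ (∀i ∀k (¬C(i) ∧ C(k)))
Pull the quantifiers to the front (each side's bound variable is not free in the other side):
  ∀m ∀j ∀i ∀k ((¬S(m,m) ∨ ¬C(j)) ∧ ¬C(i) ∧ C(k))

∀m ∀j ∀i ∀k ((¬S(m,m) ∨ ¬C(j)) ∧ ¬C(i) ∧ C(k))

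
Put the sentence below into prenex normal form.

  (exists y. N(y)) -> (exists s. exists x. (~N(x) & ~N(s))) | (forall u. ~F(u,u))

forall y. exists s. exists x. forall u. (~N(y) | ~N(x) & ~N(s) | ~F(u,u))

Rewrite implications/biconditionals: A → B as ¬A ∨ B.
  ~(exists y. N(y)) | (exists s. exists x. (~N(x) & ~N(s))) | (forall u. ~F(u,u))
Drive negations inward (¬∀x A ≡ ∃x ¬A, ¬∃x A ≡ ∀x ¬A, De Morgan for ∧/∨):
  (forall y. ~N(y)) | (exists s. exists x. (~N(x) & ~N(s))) | (forall u. ~F(u,u))
All bound variables are already distinct, so no renaming is needed.
Finally move all quantifiers to the prefix:
  forall y. exists s. exists x. forall u. (~N(y) | ~N(x) & ~N(s) | ~F(u,u))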